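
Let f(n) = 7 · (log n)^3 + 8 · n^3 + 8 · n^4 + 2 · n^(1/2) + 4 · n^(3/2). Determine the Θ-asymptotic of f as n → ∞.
f(n) ∈ Θ(n^4)

Compare the terms by growth order. For large n, n^a · (log n)^b dominates n^a' · (log n)^b' iff a > a', or (a = a' and b > b'). Ranking the 5 terms shows the dominant one is 8 · n^4. Hence f(n) ∈ Θ(n^4).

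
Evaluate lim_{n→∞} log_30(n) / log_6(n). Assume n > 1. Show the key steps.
lim = ln(6) / ln(30) = log_30(6)

Change of base: log_30(n) = ln n / ln 30 and log_6(n) = ln n / ln 6. The ratio is (ln n / ln 30) · (ln 6 / ln n) = ln 6 / ln 30, a constant independent of n. So the limit is ln 6 / ln 30 = log_30(6).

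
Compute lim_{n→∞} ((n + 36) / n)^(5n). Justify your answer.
lim = e^180

Rewrite as (1 + 36/n)^(5n). By the standard limit (1 + x/n)^n → e^x, we have (1 + 36/n)^n → e^36, and raising to the 5th power gives e^180.
More precisely, ln[(1 + 36/n)^(5n)] = 5n · ln(1 + 36/n) = 5n · (36/n + O(1/n^2)) = 180 + O(1/n) → 180.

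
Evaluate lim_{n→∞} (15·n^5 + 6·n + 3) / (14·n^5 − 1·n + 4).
lim = 15/14

For large n the leading n^5 terms dominate both numerator and denominator. Dividing top and bottom by n^5, every other term tends to 0, leaving 15/14.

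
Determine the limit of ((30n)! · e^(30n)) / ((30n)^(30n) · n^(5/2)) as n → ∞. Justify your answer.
lim = 0

Stirling: (30n)! ~ sqrt(2π·30n) · (30n/e)^(30n). Hence
  (30n)! · e^(30n) / (30n)^(30n) ~ sqrt(2π·30n).
Dividing by n^(5/2): sqrt(2π·30n) / n^(5/2) = sqrt(2π·30) · n^((1−5)/2), so the expression behaves like sqrt(2π·30) · n^((1−5)/2) → 0.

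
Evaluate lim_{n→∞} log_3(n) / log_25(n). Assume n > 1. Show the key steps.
lim = ln(25) / ln(3) = log_3(25)

Change of base: log_3(n) = ln n / ln 3 and log_25(n) = ln n / ln 25. The ratio is (ln n / ln 3) · (ln 25 / ln n) = ln 25 / ln 3, a constant independent of n. So the limit is ln 25 / ln 3 = log_3(25).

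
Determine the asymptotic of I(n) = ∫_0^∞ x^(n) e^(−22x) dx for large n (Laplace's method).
I(n) ~ (sqrt(2π·n) / 22) · (n/(22e))^(n)

Write the integrand as exp(n ln x − 22x) and set f(x) = n ln x − 22x. Then f'(x) = n/x − 22 = 0 at x* = n/22, and f''(x*) = −n/x*^2 = −22^2/(n). Laplace's method (interior maximum) gives
  I(n) ~ e^(f(x*)) · sqrt(2π / |f''(x*)|)
        = exp(n ln(n/22) − n) · sqrt(2π · n / 22^2)
        = (n/22)^(n) e^(−n) · sqrt(2π·n) / 22
        = (sqrt(2π·n) / 22) · (n/(22e))^(n).
This matches Γ(n+1)/22^(n+1) with Stirling applied to Γ.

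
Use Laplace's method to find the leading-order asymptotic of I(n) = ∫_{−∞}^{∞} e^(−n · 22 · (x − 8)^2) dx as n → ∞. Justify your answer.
I(n) = sqrt(π/(22n))

Here φ(x) = 22 · (x − 8)^2 has its unique minimum at x* = 8 with φ(x*) = 0 and φ''(x*) = 44. Laplace's method gives
  I(n) ~ e^(−n φ(x*)) · sqrt(2π / (n · φ''(x*))) = sqrt(2π / (44n)) = sqrt(π/(22n)).
This is exact: substituting u = (x − 8)·sqrt(22n) gives I(n) = (1/sqrt(22n)) ∫_{−∞}^{∞} e^(−u^2) du = sqrt(π/(22n)).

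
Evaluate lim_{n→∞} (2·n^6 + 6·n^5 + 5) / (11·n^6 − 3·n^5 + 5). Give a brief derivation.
lim = 2/11

For large n the leading n^6 terms dominate both numerator and denominator. Dividing top and bottom by n^6, every other term tends to 0, leaving 2/11.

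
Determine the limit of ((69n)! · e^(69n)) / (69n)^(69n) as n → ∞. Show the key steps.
lim = ∞

Stirling: (69n)! ~ sqrt(2π·69n) · (69n/e)^(69n). Hence
  (69n)! · e^(69n) / (69n)^(69n) ~ sqrt(2π·69n) = sqrt(2π·69) · sqrt(n) → ∞.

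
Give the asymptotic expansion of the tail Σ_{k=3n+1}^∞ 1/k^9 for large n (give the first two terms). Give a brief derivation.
Σ_{k>3n} 1/k^9 = 1/(8 · (3n)^8) − 1/(2 · (3n)^9) + O(1/(3n)^10)

Compare to the integral: ∫_{3n}^∞ x^(−9) dx = [−x^(−8)/8]_{3n}^∞ = 1/((9−1)·(3n)^8). The Euler-Maclaurin correction adds −f(3n)/2 = −1/(2·(3n)^9). Euler-Maclaurin then gives
  Σ_{k>3n} 1/k^9 = ∫_{3n}^∞ dx/x^9 − 1/(2·(3n)^9) + O(1/(3n)^10).
(Equivalently this is ζ(9) − Σ_{k≤3n} 1/k^9.)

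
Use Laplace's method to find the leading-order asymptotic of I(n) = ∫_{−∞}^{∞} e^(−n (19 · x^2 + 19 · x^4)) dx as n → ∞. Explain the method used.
I(n) ~ sqrt(π/(19n))

φ(x) = 19 · x^2 + 19 · x^4 has its unique global minimum at x* = 0 (since φ'(x) = 38x + 76x^3 = 0 only at x = 0 for real x with both coefficients positive, and φ → ∞ as |x| → ∞). At x* = 0, φ(0) = 0 and φ''(0) = 38. Laplace's method then gives
  I(n) ~ sqrt(2π / (n · φ''(0))) · e^(−n φ(0)) = sqrt(2π / (38n)) = sqrt(π/(19n)).
The 19 · x^4 term contributes only at subleading order (an O(1/n) relative correction).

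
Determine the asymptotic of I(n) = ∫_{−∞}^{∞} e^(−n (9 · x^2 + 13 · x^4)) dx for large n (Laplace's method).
I(n) ~ sqrt(π/(9n))

φ(x) = 9 · x^2 + 13 · x^4 has its unique global minimum at x* = 0 (since φ'(x) = 18x + 52x^3 = 0 only at x = 0 for real x with both coefficients positive, and φ → ∞ as |x| → ∞). At x* = 0, φ(0) = 0 and φ''(0) = 18. Laplace's method then gives
  I(n) ~ sqrt(2π / (n · φ''(0))) · e^(−n φ(0)) = sqrt(2π / (18n)) = sqrt(π/(9n)).
The 13 · x^4 term contributes only at subleading order (an O(1/n) relative correction).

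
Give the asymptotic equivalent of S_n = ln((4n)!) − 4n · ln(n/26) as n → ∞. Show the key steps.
S_n ~ 4n · (ln 104 − 1) + O(ln n)

Stirling: ln((4n)!) = 4n ln(4n) − 4n + O(ln n).
  S_n = 4n ln(4n) − 4n − 4n ln(n/26) + O(ln n)
      = 4n ln(4n) − 4n ln n + 4n ln 26 − 4n + O(ln n)
      = 4n ln 4 + 4n ln 26 − 4n + O(ln n)
      = 4n (ln 104 − 1) + O(ln n).
Numerically ln(104) − 1 ≈ 3.6444.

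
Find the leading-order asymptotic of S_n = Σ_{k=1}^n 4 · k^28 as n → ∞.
S_n ~ 4 · n^29 / 29

By integral comparison (Euler-Maclaurin), Σ_{k=1}^n 4 · k^28 = 4 · ∫_0^n x^28 dx + O(n^28) = 4 · n^29/29 + O(n^28). (Equivalently, Faulhaber's formula gives the same leading term.)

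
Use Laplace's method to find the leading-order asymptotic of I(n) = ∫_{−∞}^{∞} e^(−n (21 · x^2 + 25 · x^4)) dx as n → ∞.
I(n) ~ sqrt(π/(21n))

φ(x) = 21 · x^2 + 25 · x^4 has its unique global minimum at x* = 0 (since φ'(x) = 42x + 100x^3 = 0 only at x = 0 for real x with both coefficients positive, and φ → ∞ as |x| → ∞). At x* = 0, φ(0) = 0 and φ''(0) = 42. Laplace's method then gives
  I(n) ~ sqrt(2π / (n · φ''(0))) · e^(−n φ(0)) = sqrt(2π / (42n)) = sqrt(π/(21n)).
The 25 · x^4 term contributes only at subleading order (an O(1/n) relative correction).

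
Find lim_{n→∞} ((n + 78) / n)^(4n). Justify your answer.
lim = e^312

Rewrite as (1 + 78/n)^(4n). By the standard limit (1 + x/n)^n → e^x, we have (1 + 78/n)^n → e^78, and raising to the 4th power gives e^312.
More precisely, ln[(1 + 78/n)^(4n)] = 4n · ln(1 + 78/n) = 4n · (78/n + O(1/n^2)) = 312 + O(1/n) → 312.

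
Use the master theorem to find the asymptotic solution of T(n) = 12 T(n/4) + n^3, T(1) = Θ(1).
T(n) = Θ(n^3)

log_4 12 ≈ 1.792. f(n) = n^3 dominates n^(log_4 12) since 3 > 1.792, and the regularity condition a·f(n/b) = 12·(n/4)^3 = (12/64)·n^3 ≤ c·f(n) holds with c = 12/64 ≈ 0.188 < 1. So this is Case 3: T(n) = Θ(f(n)) = Θ(n^3).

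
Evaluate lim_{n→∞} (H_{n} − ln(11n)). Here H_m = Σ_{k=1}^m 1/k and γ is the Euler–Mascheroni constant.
lim = −ln 11 + γ

By Euler-Maclaurin, H_m = ln m + γ + O(1/m). So
  H_{n} − ln(11n) = ln(n) + γ − ln(11n) + O(1/n)
                       = ln(1/11) + γ + O(1/n).
Hence the limit is ln(1/11) + γ.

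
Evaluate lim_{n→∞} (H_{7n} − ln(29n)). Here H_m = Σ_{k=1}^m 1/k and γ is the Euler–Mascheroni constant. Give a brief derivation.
lim = ln(7/29) + γ

By Euler-Maclaurin, H_m = ln m + γ + O(1/m). So
  H_{7n} − ln(29n) = ln(7n) + γ − ln(29n) + O(1/n)
                       = ln(7/29) + γ + O(1/n).
Hence the limit is ln(7/29) + γ.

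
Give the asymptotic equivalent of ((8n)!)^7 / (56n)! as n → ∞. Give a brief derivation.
((8n)!)^7/(56n)! ~ ((2π·8n)^(6/2) / sqrt(7)) · 7^(−7·8n)  →  0

Write N = 8n. Stirling: N! ~ sqrt(2π N)(N/e)^N and (7N)! ~ sqrt(2π·7N)·(7N/e)^(7N).
  (N!)^7/(7N)! ~ (2π N)^(7/2) (N/e)^(7N) / [sqrt(2π·7N) (7N/e)^(7N)]
     = (2π N)^(7/2) / sqrt(2π·7N) · (N/(7N))^(7N)
     = (2π N)^((7−1)/2) / sqrt(7) · 7^(−7N).
Since 7^7 > 1, the factor 7^(−7N) decays exponentially, so the ratio → 0. Substituting N = 8n gives the stated form.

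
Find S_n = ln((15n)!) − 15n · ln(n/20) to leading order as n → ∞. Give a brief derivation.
S_n ~ 15n · (ln 300 − 1) + O(ln n)

Stirling: ln((15n)!) = 15n ln(15n) − 15n + O(ln n).
  S_n = 15n ln(15n) − 15n − 15n ln(n/20) + O(ln n)
      = 15n ln(15n) − 15n ln n + 15n ln 20 − 15n + O(ln n)
      = 15n ln 15 + 15n ln 20 − 15n + O(ln n)
      = 15n (ln 300 − 1) + O(ln n).
Numerically ln(300) − 1 ≈ 4.7038.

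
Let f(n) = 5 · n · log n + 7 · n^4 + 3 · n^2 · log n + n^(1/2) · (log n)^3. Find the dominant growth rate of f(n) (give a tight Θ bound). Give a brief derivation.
f(n) ∈ Θ(n^4)

Compare the terms by growth order. For large n, n^a · (log n)^b dominates n^a' · (log n)^b' iff a > a', or (a = a' and b > b'). Ranking the 4 terms shows the dominant one is 7 · n^4. Hence f(n) ∈ Θ(n^4).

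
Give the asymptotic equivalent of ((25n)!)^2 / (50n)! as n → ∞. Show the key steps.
((25n)!)^2/(50n)! ~ ((2π·25n)^(1/2) / sqrt(2)) · 2^(−2·25n)  →  0

Write N = 25n. Stirling: N! ~ sqrt(2π N)(N/e)^N and (2N)! ~ sqrt(2π·2N)·(2N/e)^(2N).
  (N!)^2/(2N)! ~ (2π N)^(2/2) (N/e)^(2N) / [sqrt(2π·2N) (2N/e)^(2N)]
     = (2π N)^(2/2) / sqrt(2π·2N) · (N/(2N))^(2N)
     = (2π N)^((2−1)/2) / sqrt(2) · 2^(−2N).
Since 2^2 > 1, the factor 2^(−2N) decays exponentially, so the ratio → 0. Substituting N = 25n gives the stated form.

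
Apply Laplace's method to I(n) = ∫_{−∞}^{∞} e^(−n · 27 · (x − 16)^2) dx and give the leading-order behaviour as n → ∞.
I(n) = sqrt(π/(27n))

Here φ(x) = 27 · (x − 16)^2 has its unique minimum at x* = 16 with φ(x*) = 0 and φ''(x*) = 54. Laplace's method gives
  I(n) ~ e^(−n φ(x*)) · sqrt(2π / (n · φ''(x*))) = sqrt(2π / (54n)) = sqrt(π/(27n)).
This is exact: substituting u = (x − 16)·sqrt(27n) gives I(n) = (1/sqrt(27n)) ∫_{−∞}^{∞} e^(−u^2) du = sqrt(π/(27n)).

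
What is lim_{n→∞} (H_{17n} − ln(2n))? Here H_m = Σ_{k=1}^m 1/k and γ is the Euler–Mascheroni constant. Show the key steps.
lim = ln(17/2) + γ

By Euler-Maclaurin, H_m = ln m + γ + O(1/m). So
  H_{17n} − ln(2n) = ln(17n) + γ − ln(2n) + O(1/n)
                       = ln(17/2) + γ + O(1/n).
Hence the limit is ln(17/2) + γ.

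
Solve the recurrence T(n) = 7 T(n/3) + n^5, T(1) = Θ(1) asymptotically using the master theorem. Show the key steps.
T(n) = Θ(n^5)

log_3 7 ≈ 1.771. f(n) = n^5 dominates n^(log_3 7) since 5 > 1.771, and the regularity condition a·f(n/b) = 7·(n/3)^5 = (7/243)·n^5 ≤ c·f(n) holds with c = 7/243 ≈ 0.0288 < 1. So this is Case 3: T(n) = Θ(f(n)) = Θ(n^5).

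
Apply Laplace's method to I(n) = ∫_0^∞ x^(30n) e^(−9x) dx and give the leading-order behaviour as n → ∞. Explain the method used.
I(n) ~ (sqrt(2π·30n) / 9) · (30n/(9e))^(30n)

Write the integrand as exp(30n ln x − 9x) and set f(x) = 30n ln x − 9x. Then f'(x) = 30n/x − 9 = 0 at x* = 30n/9, and f''(x*) = −30n/x*^2 = −9^2/(30n). Laplace's method (interior maximum) gives
  I(n) ~ e^(f(x*)) · sqrt(2π / |f''(x*)|)
        = exp(30n ln(30n/9) − 30n) · sqrt(2π · 30n / 9^2)
        = (30n/9)^(30n) e^(−30n) · sqrt(2π·30n) / 9
        = (sqrt(2π·30n) / 9) · (30n/(9e))^(30n).
This matches Γ(30n+1)/9^(30n+1) with Stirling applied to Γ.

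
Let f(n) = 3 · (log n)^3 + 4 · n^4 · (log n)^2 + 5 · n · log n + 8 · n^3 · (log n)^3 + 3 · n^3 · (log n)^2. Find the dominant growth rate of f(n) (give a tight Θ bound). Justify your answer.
f(n) ∈ Θ(n^4 · (log n)^2)

Compare the terms by growth order. For large n, n^a · (log n)^b dominates n^a' · (log n)^b' iff a > a', or (a = a' and b > b'). Ranking the 5 terms shows the dominant one is 4 · n^4 · (log n)^2. Hence f(n) ∈ Θ(n^4 · (log n)^2).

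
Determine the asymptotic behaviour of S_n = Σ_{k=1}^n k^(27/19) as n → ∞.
S_n ~ (19/46) · n^(46/19)

Integral comparison: Σ_{k=1}^n k^(27/19) = ∫_0^n x^(27/19) dx + O(n^(27/19)). The integral is n^(1 + 27/19) / (1 + 27/19) = n^((27+19)/19) / ((27+19)/19) = (19/46) · n^(46/19).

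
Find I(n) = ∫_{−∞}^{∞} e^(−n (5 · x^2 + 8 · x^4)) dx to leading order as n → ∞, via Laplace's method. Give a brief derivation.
I(n) ~ sqrt(π/(5n))

φ(x) = 5 · x^2 + 8 · x^4 has its unique global minimum at x* = 0 (since φ'(x) = 10x + 32x^3 = 0 only at x = 0 for real x with both coefficients positive, and φ → ∞ as |x| → ∞). At x* = 0, φ(0) = 0 and φ''(0) = 10. Laplace's method then gives
  I(n) ~ sqrt(2π / (n · φ''(0))) · e^(−n φ(0)) = sqrt(2π / (10n)) = sqrt(π/(5n)).
The 8 · x^4 term contributes only at subleading order (an O(1/n) relative correction).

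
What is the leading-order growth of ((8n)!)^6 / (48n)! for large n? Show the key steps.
((8n)!)^6/(48n)! ~ ((2π·8n)^(5/2) / sqrt(6)) · 6^(−6·8n)  →  0

Write N = 8n. Stirling: N! ~ sqrt(2π N)(N/e)^N and (6N)! ~ sqrt(2π·6N)·(6N/e)^(6N).
  (N!)^6/(6N)! ~ (2π N)^(6/2) (N/e)^(6N) / [sqrt(2π·6N) (6N/e)^(6N)]
     = (2π N)^(6/2) / sqrt(2π·6N) · (N/(6N))^(6N)
     = (2π N)^((6−1)/2) / sqrt(6) · 6^(−6N).
Since 6^6 > 1, the factor 6^(−6N) decays exponentially, so the ratio → 0. Substituting N = 8n gives the stated form.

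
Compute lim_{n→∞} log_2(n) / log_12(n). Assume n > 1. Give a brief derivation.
lim = ln(12) / ln(2) = log_2(12)

Change of base: log_2(n) = ln n / ln 2 and log_12(n) = ln n / ln 12. The ratio is (ln n / ln 2) · (ln 12 / ln n) = ln 12 / ln 2, a constant independent of n. So the limit is ln 12 / ln 2 = log_2(12).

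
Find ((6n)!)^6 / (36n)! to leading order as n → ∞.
((6n)!)^6/(36n)! ~ ((2π·6n)^(5/2) / sqrt(6)) · 6^(−6·6n)  →  0

Write N = 6n. Stirling: N! ~ sqrt(2π N)(N/e)^N and (6N)! ~ sqrt(2π·6N)·(6N/e)^(6N).
  (N!)^6/(6N)! ~ (2π N)^(6/2) (N/e)^(6N) / [sqrt(2π·6N) (6N/e)^(6N)]
     = (2π N)^(6/2) / sqrt(2π·6N) · (N/(6N))^(6N)
     = (2π N)^((6−1)/2) / sqrt(6) · 6^(−6N).
Since 6^6 > 1, the factor 6^(−6N) decays exponentially, so the ratio → 0. Substituting N = 6n gives the stated form.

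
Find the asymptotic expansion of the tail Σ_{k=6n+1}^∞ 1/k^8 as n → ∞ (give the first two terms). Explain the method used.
Σ_{k>6n} 1/k^8 = 1/(7 · (6n)^7) − 1/(2 · (6n)^8) + O(1/(6n)^9)

Compare to the integral: ∫_{6n}^∞ x^(−8) dx = [−x^(−7)/7]_{6n}^∞ = 1/((8−1)·(6n)^7). The Euler-Maclaurin correction adds −f(6n)/2 = −1/(2·(6n)^8). Euler-Maclaurin then gives
  Σ_{k>6n} 1/k^8 = ∫_{6n}^∞ dx/x^8 − 1/(2·(6n)^8) + O(1/(6n)^9).
(Equivalently this is ζ(8) − Σ_{k≤6n} 1/k^8.)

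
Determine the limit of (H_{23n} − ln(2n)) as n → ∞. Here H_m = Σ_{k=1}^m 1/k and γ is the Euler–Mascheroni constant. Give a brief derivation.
lim = ln(23/2) + γ

By Euler-Maclaurin, H_m = ln m + γ + O(1/m). So
  H_{23n} − ln(2n) = ln(23n) + γ − ln(2n) + O(1/n)
                       = ln(23/2) + γ + O(1/n).
Hence the limit is ln(23/2) + γ.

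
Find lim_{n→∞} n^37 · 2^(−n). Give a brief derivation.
lim = 0

Exponentials with base > 1 dominate every fixed polynomial: for any fixed c, n^c / 2^n → 0 as n → ∞ (e.g. by the ratio test, or by writing 2^n = e^(n ln 2) and noting e^(n ln 2) / n^c → ∞). Hence n^37 · 2^(−n) = n^37 / 2^n → 0.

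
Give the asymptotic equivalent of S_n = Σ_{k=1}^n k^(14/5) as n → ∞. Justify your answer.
S_n ~ (5/19) · n^(19/5)

Integral comparison: Σ_{k=1}^n k^(14/5) = ∫_0^n x^(14/5) dx + O(n^(14/5)). The integral is n^(1 + 14/5) / (1 + 14/5) = n^((14+5)/5) / ((14+5)/5) = (5/19) · n^(19/5).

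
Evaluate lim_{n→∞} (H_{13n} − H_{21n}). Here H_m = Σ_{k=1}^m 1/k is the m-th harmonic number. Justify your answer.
lim = ln(13/21)

Euler-Maclaurin gives H_m = ln m + γ + 1/(2m) + O(1/m^2). The γ and O(1/m) terms cancel in the difference:
  H_{13n} − H_{21n} = ln(13n) − ln(21n) + O(1/n) = ln(13/21) + O(1/n).
Hence the limit is ln(13/21).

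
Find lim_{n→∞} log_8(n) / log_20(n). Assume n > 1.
lim = ln(20) / ln(8) = log_8(20)

Change of base: log_8(n) = ln n / ln 8 and log_20(n) = ln n / ln 20. The ratio is (ln n / ln 8) · (ln 20 / ln n) = ln 20 / ln 8, a constant independent of n. So the limit is ln 20 / ln 8 = log_8(20).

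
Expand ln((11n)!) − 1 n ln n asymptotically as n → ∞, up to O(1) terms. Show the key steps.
ln((11n)!) − 1 n ln n = 10 n ln n + 11(ln 11 − 1) n + (1/2) ln(2π·11n) + O(1/n)

Stirling: ln((11n)!) = 11n ln(11n) − 11n + (1/2) ln(2π·11n) + O(1/n).
Expand 11n ln(11n) = 11n (ln n + ln 11) = 11n ln n + 11n ln 11.
Subtract 1n ln n: leading term is (11 − 1) n ln n = 10 n ln n. The next term is 11n ln 11 − 11n = 11(ln 11 − 1) n. Then the (1/2) ln(2π·11n) correction.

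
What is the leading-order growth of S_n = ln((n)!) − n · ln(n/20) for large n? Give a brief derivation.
S_n ~ n · (ln 20 − 1) + O(ln n)

Stirling: ln((n)!) = n ln(n) − n + O(ln n).
  S_n = n ln(n) − n − n ln(n/20) + O(ln n)
      = n ln(n) − n ln n + n ln 20 − n + O(ln n)
      = n ln 20 − n + O(ln n)
      = n (ln 20 − 1) + O(ln n).
Numerically ln(20) − 1 ≈ 1.9957.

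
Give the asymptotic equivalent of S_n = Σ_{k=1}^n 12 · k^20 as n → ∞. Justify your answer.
S_n ~ 4 · n^21 / 7

By integral comparison (Euler-Maclaurin), Σ_{k=1}^n 12 · k^20 = 12 · ∫_0^n x^20 dx + O(n^20) = 12 · n^21/21 = 4 · n^21 / 7 + O(n^20). (Equivalently, Faulhaber's formula gives the same leading term.)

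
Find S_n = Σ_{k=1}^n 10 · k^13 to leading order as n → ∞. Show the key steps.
S_n ~ 5 · n^14 / 7

By integral comparison (Euler-Maclaurin), Σ_{k=1}^n 10 · k^13 = 10 · ∫_0^n x^13 dx + O(n^13) = 10 · n^14/14 = 5 · n^14 / 7 + O(n^13). (Equivalently, Faulhaber's formula gives the same leading term.)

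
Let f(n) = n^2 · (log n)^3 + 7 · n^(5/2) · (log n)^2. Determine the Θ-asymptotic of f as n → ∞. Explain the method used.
f(n) ∈ Θ(n^(5/2) · (log n)^2)

Compare the terms by growth order. For large n, n^a · (log n)^b dominates n^a' · (log n)^b' iff a > a', or (a = a' and b > b'). Ranking the 2 terms shows the dominant one is 7 · n^(5/2) · (log n)^2. Hence f(n) ∈ Θ(n^(5/2) · (log n)^2).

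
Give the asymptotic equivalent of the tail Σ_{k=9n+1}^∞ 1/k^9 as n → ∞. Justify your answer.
Σ_{k>9n} 1/k^9 ~ 1/(8 · (9n)^8)

Compare to the integral: ∫_{9n}^∞ x^(−9) dx = [−x^(−8)/8]_{9n}^∞ = 1/((9−1)·(9n)^8). Euler-Maclaurin then gives
  Σ_{k>9n} 1/k^9 = ∫_{9n}^∞ dx/x^9 − 1/(2·(9n)^9) + O(1/(9n)^10).
(Equivalently this is ζ(9) − Σ_{k≤9n} 1/k^9.)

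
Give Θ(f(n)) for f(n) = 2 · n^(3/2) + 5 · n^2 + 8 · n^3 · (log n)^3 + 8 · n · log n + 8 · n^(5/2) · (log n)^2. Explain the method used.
f(n) ∈ Θ(n^3 · (log n)^3)

Compare the terms by growth order. For large n, n^a · (log n)^b dominates n^a' · (log n)^b' iff a > a', or (a = a' and b > b'). Ranking the 5 terms shows the dominant one is 8 · n^3 · (log n)^3. Hence f(n) ∈ Θ(n^3 · (log n)^3).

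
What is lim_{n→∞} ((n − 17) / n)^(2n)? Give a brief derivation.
lim = e^(−34)

Rewrite as (1 − 17/n)^(2n). By the standard limit (1 + x/n)^n → e^x, we have (1 − 17/n)^n → e^(−17), and raising to the 2nd power gives e^(−34).
More precisely, ln[(1 − 17/n)^(2n)] = 2n · ln(1 − 17/n) = 2n · (-17/n + O(1/n^2)) = -34 + O(1/n) → -34.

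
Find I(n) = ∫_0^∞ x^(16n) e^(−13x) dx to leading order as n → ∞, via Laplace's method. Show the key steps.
I(n) ~ (sqrt(2π·16n) / 13) · (16n/(13e))^(16n)

Write the integrand as exp(16n ln x − 13x) and set f(x) = 16n ln x − 13x. Then f'(x) = 16n/x − 13 = 0 at x* = 16n/13, and f''(x*) = −16n/x*^2 = −13^2/(16n). Laplace's method (interior maximum) gives
  I(n) ~ e^(f(x*)) · sqrt(2π / |f''(x*)|)
        = exp(16n ln(16n/13) − 16n) · sqrt(2π · 16n / 13^2)
        = (16n/13)^(16n) e^(−16n) · sqrt(2π·16n) / 13
        = (sqrt(2π·16n) / 13) · (16n/(13e))^(16n).
This matches Γ(16n+1)/13^(16n+1) with Stirling applied to Γ.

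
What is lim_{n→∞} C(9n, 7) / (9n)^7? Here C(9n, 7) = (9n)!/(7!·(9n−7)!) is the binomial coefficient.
lim = 1/7! = 1/5040

With N = 9n → ∞: C(N, 7) / N^7 = [N(N−1)…(N−6)] / (7! · N^7) = (1/7!) · 1 · (1 − 1/(9n)) · … · (1 − 6/(9n)). Each factor → 1 as N → ∞, so the limit is 1/7! = 1/5040.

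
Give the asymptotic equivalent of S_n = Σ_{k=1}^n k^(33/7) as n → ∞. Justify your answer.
S_n ~ (7/40) · n^(40/7)

Integral comparison: Σ_{k=1}^n k^(33/7) = ∫_0^n x^(33/7) dx + O(n^(33/7)). The integral is n^(1 + 33/7) / (1 + 33/7) = n^((33+7)/7) / ((33+7)/7) = (7/40) · n^(40/7).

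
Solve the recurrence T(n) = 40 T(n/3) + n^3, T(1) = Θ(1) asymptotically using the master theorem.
T(n) = Θ(n^(log_3 40))

Master theorem: compare f(n) = n^3 to n^(log_3 40) where log_3 40 ≈ 3.358. Since 3 < log_3 40, we have f(n) = O(n^(log_3 40 − ε)) for some ε > 0 — Case 1. Hence T(n) = Θ(n^(log_3 40)).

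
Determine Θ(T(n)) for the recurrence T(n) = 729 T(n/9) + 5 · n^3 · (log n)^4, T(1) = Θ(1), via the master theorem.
T(n) = Θ(n^3 · (log n)^5)

Here log_9 729 = 3 and f(n) = 5 · n^3 · (log n)^4 = Θ(n^(log_9 729) · (log n)^4). This is the extended Case 2 of the master theorem (f matches the critical exponent up to log factors), giving T(n) = Θ(n^(log_9 729) · (log n)^(4+1)) = Θ(n^3 · (log n)^5).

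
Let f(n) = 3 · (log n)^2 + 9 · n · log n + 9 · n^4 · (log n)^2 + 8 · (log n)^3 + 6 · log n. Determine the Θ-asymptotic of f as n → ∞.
f(n) ∈ Θ(n^4 · (log n)^2)

Compare the terms by growth order. For large n, n^a · (log n)^b dominates n^a' · (log n)^b' iff a > a', or (a = a' and b > b'). Ranking the 5 terms shows the dominant one is 9 · n^4 · (log n)^2. Hence f(n) ∈ Θ(n^4 · (log n)^2).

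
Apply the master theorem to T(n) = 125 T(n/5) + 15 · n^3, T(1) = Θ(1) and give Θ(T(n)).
T(n) = Θ(n^3 log n)

log_5 125 = 3, and f(n) = 15 · n^3 = Θ(n^(log_5 125)). This is Case 2 of the master theorem: T(n) = Θ(f(n) · log n) = Θ(n^3 log n).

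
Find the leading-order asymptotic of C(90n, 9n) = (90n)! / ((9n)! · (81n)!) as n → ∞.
C(90n, 9n) ~ (10000000000/387420489)^(9n) · sqrt(5/(9π·9n))

Write N = 9n. Apply Stirling to each factorial:
  (10N)! ~ sqrt(2π·10N) · (10N/e)^(10N),
  N! ~ sqrt(2π N) · (N/e)^N,
  (9N)! ~ sqrt(2π·9N) · (9N/e)^(9N).
The exponential factors combine to (10N)^(10N) / (N^N · (9N)^(9N)) = 10^(10N)/9^(9N) = (10^10/9^9)^N = (10000000000/387420489)^N.
The square-root prefactors combine to sqrt(2π·10N) / (sqrt(2π N)·sqrt(2π·9N)) = sqrt(10 / (2π·9·N)) = sqrt(5/(9π·9n)).
Substituting N = 9n: C(90n, 9n) ~ (10000000000/387420489)^(9n) · sqrt(5/(9π·9n)).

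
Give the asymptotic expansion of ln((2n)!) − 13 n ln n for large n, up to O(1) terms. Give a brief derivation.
ln((2n)!) − 13 n ln n = −11 n ln n + 2(ln 2 − 1) n + (1/2) ln(2π·2n) + O(1/n)

Stirling: ln((2n)!) = 2n ln(2n) − 2n + (1/2) ln(2π·2n) + O(1/n).
Expand 2n ln(2n) = 2n (ln n + ln 2) = 2n ln n + 2n ln 2.
Subtract 13n ln n: leading term is (2 − 13) n ln n = −11 n ln n. The next term is 2n ln 2 − 2n = 2(ln 2 − 1) n. Then the (1/2) ln(2π·2n) correction.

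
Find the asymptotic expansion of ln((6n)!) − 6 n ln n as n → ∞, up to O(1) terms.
ln((6n)!) − 6 n ln n = 6(ln 6 − 1) n + (1/2) ln(2π·6n) + O(1/n)

Stirling: ln((6n)!) = 6n ln(6n) − 6n + (1/2) ln(2π·6n) + O(1/n).
Since 6n ln(6n) = 6n ln n + 6n ln 6, subtracting 6n ln n cancels the n ln n term exactly. What remains is 6(ln 6 − 1) n + (1/2) ln(2π·6n) + O(1/n).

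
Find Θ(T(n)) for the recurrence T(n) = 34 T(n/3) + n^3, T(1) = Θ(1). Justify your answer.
T(n) = Θ(n^(log_3 34))

Master theorem: compare f(n) = n^3 to n^(log_3 34) where log_3 34 ≈ 3.210. Since 3 < log_3 34, we have f(n) = O(n^(log_3 34 − ε)) for some ε > 0 — Case 1. Hence T(n) = Θ(n^(log_3 34)).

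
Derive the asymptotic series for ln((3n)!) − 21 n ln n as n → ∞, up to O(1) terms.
ln((3n)!) − 21 n ln n = −18 n ln n + 3(ln 3 − 1) n + (1/2) ln(2π·3n) + O(1/n)

Stirling: ln((3n)!) = 3n ln(3n) − 3n + (1/2) ln(2π·3n) + O(1/n).
Expand 3n ln(3n) = 3n (ln n + ln 3) = 3n ln n + 3n ln 3.
Subtract 21n ln n: leading term is (3 − 21) n ln n = −18 n ln n. The next term is 3n ln 3 − 3n = 3(ln 3 − 1) n. Then the (1/2) ln(2π·3n) correction.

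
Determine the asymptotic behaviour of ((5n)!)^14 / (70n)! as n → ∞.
((5n)!)^14/(70n)! ~ ((2π·5n)^(13/2) / sqrt(14)) · 14^(−14·5n)  →  0

Write N = 5n. Stirling: N! ~ sqrt(2π N)(N/e)^N and (14N)! ~ sqrt(2π·14N)·(14N/e)^(14N).
  (N!)^14/(14N)! ~ (2π N)^(14/2) (N/e)^(14N) / [sqrt(2π·14N) (14N/e)^(14N)]
     = (2π N)^(14/2) / sqrt(2π·14N) · (N/(14N))^(14N)
     = (2π N)^((14−1)/2) / sqrt(14) · 14^(−14N).
Since 14^14 > 1, the factor 14^(−14N) decays exponentially, so the ratio → 0. Substituting N = 5n gives the stated form.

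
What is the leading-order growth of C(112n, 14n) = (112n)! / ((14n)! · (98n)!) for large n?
C(112n, 14n) ~ (16777216/823543)^(14n) · sqrt(4/(7π·14n))

Write N = 14n. Apply Stirling to each factorial:
  (8N)! ~ sqrt(2π·8N) · (8N/e)^(8N),
  N! ~ sqrt(2π N) · (N/e)^N,
  (7N)! ~ sqrt(2π·7N) · (7N/e)^(7N).
The exponential factors combine to (8N)^(8N) / (N^N · (7N)^(7N)) = 8^(8N)/7^(7N) = (8^8/7^7)^N = (16777216/823543)^N.
The square-root prefactors combine to sqrt(2π·8N) / (sqrt(2π N)·sqrt(2π·7N)) = sqrt(8 / (2π·7·N)) = sqrt(4/(7π·14n)).
Substituting N = 14n: C(112n, 14n) ~ (16777216/823543)^(14n) · sqrt(4/(7π·14n)).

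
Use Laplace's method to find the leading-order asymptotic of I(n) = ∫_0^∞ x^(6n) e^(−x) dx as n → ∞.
I(n) ~ sqrt(2π·6n) · (6n/e)^(6n)

Write the integrand as exp(6n ln x − x) and set f(x) = 6n ln x − x. Then f'(x) = 6n/x − 1 = 0 at x* = 6n, and f''(x*) = −6n/x*^2 = −1/(6n). Laplace's method (interior maximum) gives
  I(n) ~ e^(f(x*)) · sqrt(2π / |f''(x*)|)
        = exp(6n ln(6n) − 6n) · sqrt(2π · 6n)
        = (6n)^(6n) e^(−6n) · sqrt(2π·6n)
        = sqrt(2π·6n) · (6n/e)^(6n).
This matches Γ(6n+1) with Stirling applied to Γ.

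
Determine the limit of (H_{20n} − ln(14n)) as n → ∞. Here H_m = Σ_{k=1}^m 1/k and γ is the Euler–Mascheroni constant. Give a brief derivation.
lim = ln(10/7) + γ

By Euler-Maclaurin, H_m = ln m + γ + O(1/m). So
  H_{20n} − ln(14n) = ln(20n) + γ − ln(14n) + O(1/n)
                       = ln(20/14) + γ + O(1/n).
Hence the limit is ln(20/14) + γ (= ln(10/7)).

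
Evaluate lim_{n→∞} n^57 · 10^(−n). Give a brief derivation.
lim = 0

Exponentials with base > 1 dominate every fixed polynomial: for any fixed c, n^c / 10^n → 0 as n → ∞ (e.g. by the ratio test, or by writing 10^n = e^(n ln 10) and noting e^(n ln 10) / n^c → ∞). Hence n^57 · 10^(−n) = n^57 / 10^n → 0.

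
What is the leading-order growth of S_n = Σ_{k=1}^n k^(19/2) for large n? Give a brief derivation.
S_n ~ (2/21) · n^(21/2)

Integral comparison: Σ_{k=1}^n k^(19/2) = ∫_0^n x^(19/2) dx + O(n^(19/2)). The integral is n^(1 + 19/2) / (1 + 19/2) = n^((19+2)/2) / ((19+2)/2) = (2/21) · n^(21/2).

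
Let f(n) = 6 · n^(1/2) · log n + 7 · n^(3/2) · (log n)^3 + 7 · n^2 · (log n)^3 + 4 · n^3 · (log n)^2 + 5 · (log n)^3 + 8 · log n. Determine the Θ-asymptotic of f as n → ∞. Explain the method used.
f(n) ∈ Θ(n^3 · (log n)^2)

Compare the terms by growth order. For large n, n^a · (log n)^b dominates n^a' · (log n)^b' iff a > a', or (a = a' and b > b'). Ranking the 6 terms shows the dominant one is 4 · n^3 · (log n)^2. Hence f(n) ∈ Θ(n^3 · (log n)^2).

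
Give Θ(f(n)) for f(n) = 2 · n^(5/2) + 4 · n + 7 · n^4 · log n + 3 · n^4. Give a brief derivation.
f(n) ∈ Θ(n^4 · log n)

Compare the terms by growth order. For large n, n^a · (log n)^b dominates n^a' · (log n)^b' iff a > a', or (a = a' and b > b'). Ranking the 4 terms shows the dominant one is 7 · n^4 · log n. Hence f(n) ∈ Θ(n^4 · log n).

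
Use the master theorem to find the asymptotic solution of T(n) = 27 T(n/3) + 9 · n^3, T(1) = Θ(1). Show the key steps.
T(n) = Θ(n^3 log n)

log_3 27 = 3, and f(n) = 9 · n^3 = Θ(n^(log_3 27)). This is Case 2 of the master theorem: T(n) = Θ(f(n) · log n) = Θ(n^3 log n).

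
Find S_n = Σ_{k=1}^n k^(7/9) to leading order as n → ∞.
S_n ~ (9/16) · n^(16/9)

Integral comparison: Σ_{k=1}^n k^(7/9) = ∫_0^n x^(7/9) dx + O(n^(7/9)). The integral is n^(1 + 7/9) / (1 + 7/9) = n^((7+9)/9) / ((7+9)/9) = (9/16) · n^(16/9).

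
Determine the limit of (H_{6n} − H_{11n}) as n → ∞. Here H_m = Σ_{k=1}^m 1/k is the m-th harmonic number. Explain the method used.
lim = ln(6/11)

Euler-Maclaurin gives H_m = ln m + γ + 1/(2m) + O(1/m^2). The γ and O(1/m) terms cancel in the difference:
  H_{6n} − H_{11n} = ln(6n) − ln(11n) + O(1/n) = ln(6/11) + O(1/n).
Hence the limit is ln(6/11).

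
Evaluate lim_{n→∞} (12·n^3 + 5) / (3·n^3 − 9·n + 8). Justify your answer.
lim = 12/3 = 4

For large n the leading n^3 terms dominate both numerator and denominator. Dividing top and bottom by n^3, every other term tends to 0, leaving 12/3 = 4.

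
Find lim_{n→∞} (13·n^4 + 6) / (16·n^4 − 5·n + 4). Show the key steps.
lim = 13/16

For large n the leading n^4 terms dominate both numerator and denominator. Dividing top and bottom by n^4, every other term tends to 0, leaving 13/16.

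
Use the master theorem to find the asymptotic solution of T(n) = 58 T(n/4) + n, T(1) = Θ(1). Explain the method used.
T(n) = Θ(n^(log_4 58))

Master theorem: compare f(n) = n to n^(log_4 58) where log_4 58 ≈ 2.929. Since 1 < log_4 58, we have f(n) = O(n^(log_4 58 − ε)) for some ε > 0 — Case 1. Hence T(n) = Θ(n^(log_4 58)).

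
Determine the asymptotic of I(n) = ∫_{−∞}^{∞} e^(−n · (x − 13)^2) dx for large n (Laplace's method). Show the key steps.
I(n) = sqrt(π/n)

Here φ(x) = (x − 13)^2 has its unique minimum at x* = 13 with φ(x*) = 0 and φ''(x*) = 2. Laplace's method gives
  I(n) ~ e^(−n φ(x*)) · sqrt(2π / (n · φ''(x*))) = sqrt(2π / (2n)) = sqrt(π/n).
This is exact: substituting u = (x − 13)·sqrt(n) gives I(n) = (1/sqrt(n)) ∫_{−∞}^{∞} e^(−u^2) du = sqrt(π/n).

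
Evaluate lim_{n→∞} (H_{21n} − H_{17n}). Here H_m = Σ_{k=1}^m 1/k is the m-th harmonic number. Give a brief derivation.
lim = ln(21/17)

Euler-Maclaurin gives H_m = ln m + γ + 1/(2m) + O(1/m^2). The γ and O(1/m) terms cancel in the difference:
  H_{21n} − H_{17n} = ln(21n) − ln(17n) + O(1/n) = ln(21/17) + O(1/n).
Hence the limit is ln(21/17).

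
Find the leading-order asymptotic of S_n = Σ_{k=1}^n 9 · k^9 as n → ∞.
S_n ~ 9 · n^10 / 10

By integral comparison (Euler-Maclaurin), Σ_{k=1}^n 9 · k^9 = 9 · ∫_0^n x^9 dx + O(n^9) = 9 · n^10/10 + O(n^9). (Equivalently, Faulhaber's formula gives the same leading term.)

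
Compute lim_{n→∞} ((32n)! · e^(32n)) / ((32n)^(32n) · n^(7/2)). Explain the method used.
lim = 0

Stirling: (32n)! ~ sqrt(2π·32n) · (32n/e)^(32n). Hence
  (32n)! · e^(32n) / (32n)^(32n) ~ sqrt(2π·32n).
Dividing by n^(7/2): sqrt(2π·32n) / n^(7/2) = sqrt(2π·32) · n^((1−7)/2), so the expression behaves like sqrt(2π·32) · n^((1−7)/2) → 0.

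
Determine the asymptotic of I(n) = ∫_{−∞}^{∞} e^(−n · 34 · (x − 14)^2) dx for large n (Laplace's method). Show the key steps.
I(n) = sqrt(π/(34n))

Here φ(x) = 34 · (x − 14)^2 has its unique minimum at x* = 14 with φ(x*) = 0 and φ''(x*) = 68. Laplace's method gives
  I(n) ~ e^(−n φ(x*)) · sqrt(2π / (n · φ''(x*))) = sqrt(2π / (68n)) = sqrt(π/(34n)).
This is exact: substituting u = (x − 14)·sqrt(34n) gives I(n) = (1/sqrt(34n)) ∫_{−∞}^{∞} e^(−u^2) du = sqrt(π/(34n)).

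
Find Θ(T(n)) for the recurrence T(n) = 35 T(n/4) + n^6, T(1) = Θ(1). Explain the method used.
T(n) = Θ(n^6)

log_4 35 ≈ 2.565. f(n) = n^6 dominates n^(log_4 35) since 6 > 2.565, and the regularity condition a·f(n/b) = 35·(n/4)^6 = (35/4096)·n^6 ≤ c·f(n) holds with c = 35/4096 ≈ 0.00854 < 1. So this is Case 3: T(n) = Θ(f(n)) = Θ(n^6).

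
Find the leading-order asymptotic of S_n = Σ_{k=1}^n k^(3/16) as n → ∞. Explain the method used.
S_n ~ (16/19) · n^(19/16)

Integral comparison: Σ_{k=1}^n k^(3/16) = ∫_0^n x^(3/16) dx + O(n^(3/16)). The integral is n^(1 + 3/16) / (1 + 3/16) = n^((3+16)/16) / ((3+16)/16) = (16/19) · n^(19/16).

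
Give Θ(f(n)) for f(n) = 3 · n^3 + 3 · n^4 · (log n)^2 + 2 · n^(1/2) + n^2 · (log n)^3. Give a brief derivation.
f(n) ∈ Θ(n^4 · (log n)^2)

Compare the terms by growth order. For large n, n^a · (log n)^b dominates n^a' · (log n)^b' iff a > a', or (a = a' and b > b'). Ranking the 4 terms shows the dominant one is 3 · n^4 · (log n)^2. Hence f(n) ∈ Θ(n^4 · (log n)^2).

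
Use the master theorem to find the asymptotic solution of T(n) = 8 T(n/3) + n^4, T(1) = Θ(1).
T(n) = Θ(n^4)

log_3 8 ≈ 1.893. f(n) = n^4 dominates n^(log_3 8) since 4 > 1.893, and the regularity condition a·f(n/b) = 8·(n/3)^4 = (8/81)·n^4 ≤ c·f(n) holds with c = 8/81 ≈ 0.0988 < 1. So this is Case 3: T(n) = Θ(f(n)) = Θ(n^4).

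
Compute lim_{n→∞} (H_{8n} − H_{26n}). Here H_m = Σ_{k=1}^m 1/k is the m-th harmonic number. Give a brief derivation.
lim = ln(8/26) = ln(4/13)

Euler-Maclaurin gives H_m = ln m + γ + 1/(2m) + O(1/m^2). The γ and O(1/m) terms cancel in the difference:
  H_{8n} − H_{26n} = ln(8n) − ln(26n) + O(1/n) = ln(8/26) + O(1/n).
Hence the limit is ln(8/26) = ln(4/13).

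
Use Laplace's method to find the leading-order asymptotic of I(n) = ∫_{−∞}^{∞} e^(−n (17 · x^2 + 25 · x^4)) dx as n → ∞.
I(n) ~ sqrt(π/(17n))

φ(x) = 17 · x^2 + 25 · x^4 has its unique global minimum at x* = 0 (since φ'(x) = 34x + 100x^3 = 0 only at x = 0 for real x with both coefficients positive, and φ → ∞ as |x| → ∞). At x* = 0, φ(0) = 0 and φ''(0) = 34. Laplace's method then gives
  I(n) ~ sqrt(2π / (n · φ''(0))) · e^(−n φ(0)) = sqrt(2π / (34n)) = sqrt(π/(17n)).
The 25 · x^4 term contributes only at subleading order (an O(1/n) relative correction).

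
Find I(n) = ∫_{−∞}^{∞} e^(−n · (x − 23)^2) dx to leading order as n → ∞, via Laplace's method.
I(n) = sqrt(π/n)

Here φ(x) = (x − 23)^2 has its unique minimum at x* = 23 with φ(x*) = 0 and φ''(x*) = 2. Laplace's method gives
  I(n) ~ e^(−n φ(x*)) · sqrt(2π / (n · φ''(x*))) = sqrt(2π / (2n)) = sqrt(π/n).
This is exact: substituting u = (x − 23)·sqrt(n) gives I(n) = (1/sqrt(n)) ∫_{−∞}^{∞} e^(−u^2) du = sqrt(π/n).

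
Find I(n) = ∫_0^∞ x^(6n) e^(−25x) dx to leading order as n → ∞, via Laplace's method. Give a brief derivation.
I(n) ~ (sqrt(2π·6n) / 25) · (6n/(25e))^(6n)

Write the integrand as exp(6n ln x − 25x) and set f(x) = 6n ln x − 25x. Then f'(x) = 6n/x − 25 = 0 at x* = 6n/25, and f''(x*) = −6n/x*^2 = −25^2/(6n). Laplace's method (interior maximum) gives
  I(n) ~ e^(f(x*)) · sqrt(2π / |f''(x*)|)
        = exp(6n ln(6n/25) − 6n) · sqrt(2π · 6n / 25^2)
        = (6n/25)^(6n) e^(−6n) · sqrt(2π·6n) / 25
        = (sqrt(2π·6n) / 25) · (6n/(25e))^(6n).
This matches Γ(6n+1)/25^(6n+1) with Stirling applied to Γ.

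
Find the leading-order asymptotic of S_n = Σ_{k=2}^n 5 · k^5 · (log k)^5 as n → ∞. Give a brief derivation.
S_n ~ 5 · n^6 · (log n)^5 / 6

By integral comparison, S_n = ∫_1^n 5 · x^5 · (log x)^5 dx + O(n^5 · (log n)^5). For the integral, the leading term of ∫_1^n x^5 (log x)^5 dx is n^6/6 · (log n)^5 (by repeated integration by parts; each step lowers the log-exponent and produces a relatively O(1/log n) correction). Hence S_n ~ 5 · n^6 · (log n)^5 / 6.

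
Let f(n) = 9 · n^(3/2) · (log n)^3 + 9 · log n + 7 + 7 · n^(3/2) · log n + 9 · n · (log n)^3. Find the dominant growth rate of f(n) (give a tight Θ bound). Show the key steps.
f(n) ∈ Θ(n^(3/2) · (log n)^3)

Compare the terms by growth order. For large n, n^a · (log n)^b dominates n^a' · (log n)^b' iff a > a', or (a = a' and b > b'). Ranking the 5 terms shows the dominant one is 9 · n^(3/2) · (log n)^3. Hence f(n) ∈ Θ(n^(3/2) · (log n)^3).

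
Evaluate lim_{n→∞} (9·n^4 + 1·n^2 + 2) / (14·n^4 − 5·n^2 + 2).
lim = 9/14

For large n the leading n^4 terms dominate both numerator and denominator. Dividing top and bottom by n^4, every other term tends to 0, leaving 9/14.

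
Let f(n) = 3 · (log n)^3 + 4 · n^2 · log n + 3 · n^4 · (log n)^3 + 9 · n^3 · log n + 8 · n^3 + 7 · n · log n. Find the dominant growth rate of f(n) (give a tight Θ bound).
f(n) ∈ Θ(n^4 · (log n)^3)

Compare the terms by growth order. For large n, n^a · (log n)^b dominates n^a' · (log n)^b' iff a > a', or (a = a' and b > b'). Ranking the 6 terms shows the dominant one is 3 · n^4 · (log n)^3. Hence f(n) ∈ Θ(n^4 · (log n)^3).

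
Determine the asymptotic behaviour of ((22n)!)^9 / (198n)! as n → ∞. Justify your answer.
((22n)!)^9/(198n)! ~ ((2π·22n)^(8/2) / 3) · 9^(−9·22n)  →  0

Write N = 22n. Stirling: N! ~ sqrt(2π N)(N/e)^N and (9N)! ~ sqrt(2π·9N)·(9N/e)^(9N).
  (N!)^9/(9N)! ~ (2π N)^(9/2) (N/e)^(9N) / [sqrt(2π·9N) (9N/e)^(9N)]
     = (2π N)^(9/2) / sqrt(2π·9N) · (N/(9N))^(9N)
     = (2π N)^((9−1)/2) / 3 · 9^(−9N).
Since 9^9 > 1, the factor 9^(−9N) decays exponentially, so the ratio → 0. Substituting N = 22n gives the stated form.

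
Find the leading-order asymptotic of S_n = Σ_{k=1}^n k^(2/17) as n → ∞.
S_n ~ (17/19) · n^(19/17)

Integral comparison: Σ_{k=1}^n k^(2/17) = ∫_0^n x^(2/17) dx + O(n^(2/17)). The integral is n^(1 + 2/17) / (1 + 2/17) = n^((2+17)/17) / ((2+17)/17) = (17/19) · n^(19/17).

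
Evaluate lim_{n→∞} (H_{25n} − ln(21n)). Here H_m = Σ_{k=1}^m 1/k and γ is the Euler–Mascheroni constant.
lim = ln(25/21) + γ

By Euler-Maclaurin, H_m = ln m + γ + O(1/m). So
  H_{25n} − ln(21n) = ln(25n) + γ − ln(21n) + O(1/n)
                       = ln(25/21) + γ + O(1/n).
Hence the limit is ln(25/21) + γ.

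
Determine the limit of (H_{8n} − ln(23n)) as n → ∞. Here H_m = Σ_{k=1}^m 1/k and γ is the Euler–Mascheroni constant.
lim = ln(8/23) + γ

By Euler-Maclaurin, H_m = ln m + γ + O(1/m). So
  H_{8n} − ln(23n) = ln(8n) + γ − ln(23n) + O(1/n)
                       = ln(8/23) + γ + O(1/n).
Hence the limit is ln(8/23) + γ.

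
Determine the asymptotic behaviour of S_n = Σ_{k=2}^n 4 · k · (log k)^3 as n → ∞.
S_n ~ 2 · n^2 · (log n)^3

By integral comparison, S_n = ∫_1^n 4 · x · (log x)^3 dx + O(n · (log n)^3). For the integral, the leading term of ∫_1^n x^1 (log x)^3 dx is n^2/2 · (log n)^3 (by repeated integration by parts; each step lowers the log-exponent and produces a relatively O(1/log n) correction). Hence S_n ~ 2 · n^2 · (log n)^3.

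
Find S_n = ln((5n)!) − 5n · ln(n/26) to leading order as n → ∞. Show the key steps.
S_n ~ 5n · (ln 130 − 1) + O(ln n)

Stirling: ln((5n)!) = 5n ln(5n) − 5n + O(ln n).
  S_n = 5n ln(5n) − 5n − 5n ln(n/26) + O(ln n)
      = 5n ln(5n) − 5n ln n + 5n ln 26 − 5n + O(ln n)
      = 5n ln 5 + 5n ln 26 − 5n + O(ln n)
      = 5n (ln 130 − 1) + O(ln n).
Numerically ln(130) − 1 ≈ 3.8675.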